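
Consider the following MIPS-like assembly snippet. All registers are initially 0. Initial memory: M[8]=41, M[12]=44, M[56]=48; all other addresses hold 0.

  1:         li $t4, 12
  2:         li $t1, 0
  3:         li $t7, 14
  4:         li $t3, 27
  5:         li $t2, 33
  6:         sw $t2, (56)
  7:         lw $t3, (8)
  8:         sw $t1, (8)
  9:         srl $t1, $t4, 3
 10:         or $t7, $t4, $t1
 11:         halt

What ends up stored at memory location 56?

33

li $t4, 12 → $t4=12
li $t1, 0 → $t1=0
li $t7, 14 → $t7=14
li $t3, 27 → $t3=27
li $t2, 33 → $t2=33
sw $t2, (56) → M[56]=33
lw $t3, (8) → $t3=M[8]=41
sw $t1, (8) → M[8]=0
srl $t1, $t4, 3 → $t1=12>>3=1
or $t7, $t4, $t1 → $t7=12|1=13
halt.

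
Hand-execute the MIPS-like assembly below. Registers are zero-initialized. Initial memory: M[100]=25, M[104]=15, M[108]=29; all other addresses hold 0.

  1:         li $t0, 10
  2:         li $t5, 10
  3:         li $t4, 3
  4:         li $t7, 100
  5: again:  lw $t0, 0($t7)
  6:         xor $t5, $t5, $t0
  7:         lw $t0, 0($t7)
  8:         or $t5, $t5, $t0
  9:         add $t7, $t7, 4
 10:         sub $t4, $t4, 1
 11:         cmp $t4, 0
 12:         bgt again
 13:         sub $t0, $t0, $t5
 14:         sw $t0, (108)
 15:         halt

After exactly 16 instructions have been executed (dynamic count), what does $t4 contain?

2

$t0=10
$t5=10
$t4=3
$t7=100
$t0=M[100]=25
$t5=10^25=19
$t0=M[100]=25
$t5=19|25=27
$t7=100+4=104
$t4=3-1=2
cmp $t4, 0  (cmp 2,0)
bgt again: taken
$t0=M[104]=15
$t5=27^15=20
$t0=M[104]=15
$t5=20|15=31
After step 16: $t4 = 2.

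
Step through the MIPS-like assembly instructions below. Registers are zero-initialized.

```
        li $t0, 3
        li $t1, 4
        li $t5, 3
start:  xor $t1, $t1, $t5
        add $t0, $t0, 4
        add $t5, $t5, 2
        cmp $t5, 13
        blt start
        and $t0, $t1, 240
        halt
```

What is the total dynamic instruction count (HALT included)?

30

$t0=3
$t1=4
$t5=3
$t1=4^3=7
$t0=3+4=7
$t5=3+2=5
cmp $t5, 13  (cmp 5,13)
blt start: taken
$t1=7^5=2
$t0=7+4=11
$t5=5+2=7
cmp $t5, 13  (cmp 7,13)
blt start: taken
$t1=2^7=5
$t0=11+4=15
$t5=7+2=9
cmp $t5, 13  (cmp 9,13)
blt start: taken
$t1=5^9=12
$t0=15+4=19
$t5=9+2=11
cmp $t5, 13  (cmp 11,13)
blt start: taken
$t1=12^11=7
$t0=19+4=23
$t5=11+2=13
cmp $t5, 13  (cmp 13,13)
blt start: not taken
$t0=7&240=0
halt.
Total executed instructions: 30.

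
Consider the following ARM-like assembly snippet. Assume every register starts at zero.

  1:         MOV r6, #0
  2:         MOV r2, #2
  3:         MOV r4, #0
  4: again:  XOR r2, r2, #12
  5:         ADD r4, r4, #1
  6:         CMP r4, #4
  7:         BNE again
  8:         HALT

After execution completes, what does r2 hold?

2

MOV r6, #0 → r6=0
MOV r2, #2 → r2=2
MOV r4, #0 → r4=0
XOR r2, r2, #12 → r2=2^12=14
ADD r4, r4, #1 → r4=0+1=1
CMP r4, #4  (cmp 1,4)
BNE again: taken
XOR r2, r2, #12 → r2=14^12=2
ADD r4, r4, #1 → r4=1+1=2
CMP r4, #4  (cmp 2,4)
BNE again: taken
XOR r2, r2, #12 → r2=2^12=14
ADD r4, r4, #1 → r4=2+1=3
CMP r4, #4  (cmp 3,4)
BNE again: taken
XOR r2, r2, #12 → r2=14^12=2
ADD r4, r4, #1 → r4=3+1=4
CMP r4, #4  (cmp 4,4)
BNE again: not taken
halt.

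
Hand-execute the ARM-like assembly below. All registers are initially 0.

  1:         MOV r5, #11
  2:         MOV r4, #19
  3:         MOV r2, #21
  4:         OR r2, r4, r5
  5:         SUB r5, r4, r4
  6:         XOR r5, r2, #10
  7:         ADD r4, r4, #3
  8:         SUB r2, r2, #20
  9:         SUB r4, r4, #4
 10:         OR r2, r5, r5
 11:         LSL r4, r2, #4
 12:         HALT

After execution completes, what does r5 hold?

17

MOV r5, #11 → r5=11
MOV r4, #19 → r4=19
MOV r2, #21 → r2=21
OR r2, r4, r5 → r2=19|11=27
SUB r5, r4, r4 → r5=19-19=0
XOR r5, r2, #10 → r5=27^10=17
ADD r4, r4, #3 → r4=19+3=22
SUB r2, r2, #20 → r2=27-20=7
SUB r4, r4, #4 → r4=22-4=18
OR r2, r5, r5 → r2=17|17=17
LSL r4, r2, #4 → r4=17<<4=272
halt.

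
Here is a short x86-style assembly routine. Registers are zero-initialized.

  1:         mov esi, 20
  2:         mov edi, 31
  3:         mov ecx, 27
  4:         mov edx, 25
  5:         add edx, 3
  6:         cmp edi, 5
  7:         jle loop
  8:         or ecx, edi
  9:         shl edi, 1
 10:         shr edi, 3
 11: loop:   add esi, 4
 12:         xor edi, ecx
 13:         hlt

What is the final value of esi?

24

mov esi, 20 → esi=20
mov edi, 31 → edi=31
mov ecx, 27 → ecx=27
mov edx, 25 → edx=25
add edx, 3 → edx=25+3=28
cmp edi, 5  (cmp 31,5)
jle loop: not taken
or ecx, edi → ecx=27|31=31
shl edi, 1 → edi=31<<1=62
shr edi, 3 → edi=62>>3=7
add esi, 4 → esi=20+4=24
xor edi, ecx → edi=7^31=24
halt.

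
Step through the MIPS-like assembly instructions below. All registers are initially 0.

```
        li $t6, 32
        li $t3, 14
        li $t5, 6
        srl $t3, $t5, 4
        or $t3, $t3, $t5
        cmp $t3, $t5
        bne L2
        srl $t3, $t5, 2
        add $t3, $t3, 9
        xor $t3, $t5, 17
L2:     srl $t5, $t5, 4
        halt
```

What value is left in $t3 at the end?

li $t6, 32 → $t6=32
li $t3, 14 → $t3=14
li $t5, 6 → $t5=6
srl $t3, $t5, 4 → $t3=6>>4=0
or $t3, $t3, $t5 → $t3=0|6=6
cmp $t3, $t5  (cmp 6,6)
bne L2: not taken
srl $t3, $t5, 2 → $t3=6>>2=1
add $t3, $t3, 9 → $t3=1+9=10
xor $t3, $t5, 17 → $t3=6^17=23
srl $t5, $t5, 4 → $t5=6>>4=0
halt.

23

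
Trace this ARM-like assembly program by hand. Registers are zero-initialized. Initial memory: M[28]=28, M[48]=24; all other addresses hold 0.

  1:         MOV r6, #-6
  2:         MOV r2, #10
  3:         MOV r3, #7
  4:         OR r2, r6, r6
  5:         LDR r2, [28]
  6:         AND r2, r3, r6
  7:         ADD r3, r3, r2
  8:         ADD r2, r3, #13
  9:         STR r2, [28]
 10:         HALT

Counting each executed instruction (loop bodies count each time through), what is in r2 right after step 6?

MOV r6, #-6 → r6=-6
MOV r2, #10 → r2=10
MOV r3, #7 → r3=7
OR r2, r6, r6 → r2=(-6)|(-6)=-6
LDR r2, [28] → r2=M[28]=28
AND r2, r3, r6 → r2=7&(-6)=2
After step 6: r2 = 2.

2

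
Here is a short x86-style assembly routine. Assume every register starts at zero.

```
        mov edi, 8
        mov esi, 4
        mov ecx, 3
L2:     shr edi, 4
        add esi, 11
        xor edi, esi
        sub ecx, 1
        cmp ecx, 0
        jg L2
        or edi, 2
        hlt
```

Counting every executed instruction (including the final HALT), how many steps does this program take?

23

mov edi, 8 → edi=8
mov esi, 4 → esi=4
mov ecx, 3 → ecx=3
shr edi, 4 → edi=8>>4=0
add esi, 11 → esi=4+11=15
xor edi, esi → edi=0^15=15
sub ecx, 1 → ecx=3-1=2
cmp ecx, 0  (cmp 2,0)
jg L2: taken
shr edi, 4 → edi=15>>4=0
add esi, 11 → esi=15+11=26
xor edi, esi → edi=0^26=26
sub ecx, 1 → ecx=2-1=1
cmp ecx, 0  (cmp 1,0)
jg L2: taken
shr edi, 4 → edi=26>>4=1
add esi, 11 → esi=26+11=37
xor edi, esi → edi=1^37=36
sub ecx, 1 → ecx=1-1=0
cmp ecx, 0  (cmp 0,0)
jg L2: not taken
or edi, 2 → edi=36|2=38
halt.
Total executed instructions: 23.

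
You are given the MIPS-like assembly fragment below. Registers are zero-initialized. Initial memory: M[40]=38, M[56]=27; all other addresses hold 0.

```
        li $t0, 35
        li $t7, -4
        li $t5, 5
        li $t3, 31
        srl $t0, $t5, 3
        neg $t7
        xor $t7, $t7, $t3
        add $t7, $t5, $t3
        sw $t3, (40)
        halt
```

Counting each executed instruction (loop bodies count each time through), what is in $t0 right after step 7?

after li $t0, 35: $t0=35
after li $t7, -4: $t7=-4
after li $t5, 5: $t5=5
after li $t3, 31: $t3=31
after srl $t0, $t5, 3: $t0=5>>3=0
after neg $t7: $t7=-(-4)=4
after xor $t7, $t7, $t3: $t7=4^31=27
After step 7: $t0 = 0.

0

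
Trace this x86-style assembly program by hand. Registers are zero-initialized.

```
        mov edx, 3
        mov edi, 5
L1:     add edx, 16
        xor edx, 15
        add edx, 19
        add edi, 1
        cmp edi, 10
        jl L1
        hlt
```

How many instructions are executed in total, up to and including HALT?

33

edx=3
edi=5
edx=3+16=19
edx=19^15=28
edx=28+19=47
edi=5+1=6
cmp edi, 10  (cmp 6,10)
jl L1: taken
edx=47+16=63
edx=63^15=48
edx=48+19=67
edi=6+1=7
cmp edi, 10  (cmp 7,10)
jl L1: taken
edx=67+16=83
edx=83^15=92
edx=92+19=111
edi=7+1=8
cmp edi, 10  (cmp 8,10)
jl L1: taken
edx=111+16=127
edx=127^15=112
edx=112+19=131
edi=8+1=9
cmp edi, 10  (cmp 9,10)
jl L1: taken
edx=131+16=147
edx=147^15=156
edx=156+19=175
edi=9+1=10
cmp edi, 10  (cmp 10,10)
jl L1: not taken
halt.
Total executed instructions: 33.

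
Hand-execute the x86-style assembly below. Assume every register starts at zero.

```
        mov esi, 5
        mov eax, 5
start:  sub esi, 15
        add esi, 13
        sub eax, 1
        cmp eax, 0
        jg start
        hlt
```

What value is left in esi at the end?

-5

esi=5
eax=5
esi=5-15=-10
esi=(-10)+13=3
eax=5-1=4
cmp eax, 0  (cmp 4,0)
jg start: taken
esi=3-15=-12
esi=(-12)+13=1
eax=4-1=3
cmp eax, 0  (cmp 3,0)
jg start: taken
esi=1-15=-14
esi=(-14)+13=-1
eax=3-1=2
cmp eax, 0  (cmp 2,0)
jg start: taken
esi=(-1)-15=-16
esi=(-16)+13=-3
eax=2-1=1
cmp eax, 0  (cmp 1,0)
jg start: taken
esi=(-3)-15=-18
esi=(-18)+13=-5
eax=1-1=0
cmp eax, 0  (cmp 0,0)
jg start: not taken
halt.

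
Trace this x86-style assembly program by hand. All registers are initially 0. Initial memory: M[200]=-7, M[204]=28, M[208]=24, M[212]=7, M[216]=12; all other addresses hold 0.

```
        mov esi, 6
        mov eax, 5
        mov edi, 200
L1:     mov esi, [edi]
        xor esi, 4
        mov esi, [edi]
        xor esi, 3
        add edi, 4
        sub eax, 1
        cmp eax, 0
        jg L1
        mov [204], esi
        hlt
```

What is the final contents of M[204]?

15

after mov esi, 6: esi=6
after mov eax, 5: eax=5
after mov edi, 200: edi=200
after mov esi, [edi]: esi=M[200]=-7
after xor esi, 4: esi=(-7)^4=-3
after mov esi, [edi]: esi=M[200]=-7
after xor esi, 3: esi=(-7)^3=-6
after add edi, 4: edi=200+4=204
after sub eax, 1: eax=5-1=4
cmp eax, 0  (cmp 4,0)
jg L1: taken
after mov esi, [edi]: esi=M[204]=28
after xor esi, 4: esi=28^4=24
after mov esi, [edi]: esi=M[204]=28
after xor esi, 3: esi=28^3=31
after add edi, 4: edi=204+4=208
after sub eax, 1: eax=4-1=3
cmp eax, 0  (cmp 3,0)
jg L1: taken
after mov esi, [edi]: esi=M[208]=24
after xor esi, 4: esi=24^4=28
after mov esi, [edi]: esi=M[208]=24
after xor esi, 3: esi=24^3=27
after add edi, 4: edi=208+4=212
after sub eax, 1: eax=3-1=2
cmp eax, 0  (cmp 2,0)
jg L1: taken
after mov esi, [edi]: esi=M[212]=7
after xor esi, 4: esi=7^4=3
after mov esi, [edi]: esi=M[212]=7
after xor esi, 3: esi=7^3=4
after add edi, 4: edi=212+4=216
after sub eax, 1: eax=2-1=1
cmp eax, 0  (cmp 1,0)
jg L1: taken
after mov esi, [edi]: esi=M[216]=12
after xor esi, 4: esi=12^4=8
after mov esi, [edi]: esi=M[216]=12
after xor esi, 3: esi=12^3=15
after add edi, 4: edi=216+4=220
after sub eax, 1: eax=1-1=0
cmp eax, 0  (cmp 0,0)
jg L1: not taken
mov [204], esi → M[204]=15
halt.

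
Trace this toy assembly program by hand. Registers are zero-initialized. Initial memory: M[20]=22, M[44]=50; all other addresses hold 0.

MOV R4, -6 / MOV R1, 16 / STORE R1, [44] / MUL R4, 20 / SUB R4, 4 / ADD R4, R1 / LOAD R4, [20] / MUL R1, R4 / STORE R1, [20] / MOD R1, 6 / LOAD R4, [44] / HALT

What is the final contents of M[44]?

16

R4=-6
R1=16
STORE R1, [44] → M[44]=16
R4=(-6)*20=-120
R4=(-120)-4=-124
R4=(-124)+16=-108
R4=M[20]=22
R1=16*22=352
STORE R1, [20] → M[20]=352
R1=352%6=4
R4=M[44]=16
halt.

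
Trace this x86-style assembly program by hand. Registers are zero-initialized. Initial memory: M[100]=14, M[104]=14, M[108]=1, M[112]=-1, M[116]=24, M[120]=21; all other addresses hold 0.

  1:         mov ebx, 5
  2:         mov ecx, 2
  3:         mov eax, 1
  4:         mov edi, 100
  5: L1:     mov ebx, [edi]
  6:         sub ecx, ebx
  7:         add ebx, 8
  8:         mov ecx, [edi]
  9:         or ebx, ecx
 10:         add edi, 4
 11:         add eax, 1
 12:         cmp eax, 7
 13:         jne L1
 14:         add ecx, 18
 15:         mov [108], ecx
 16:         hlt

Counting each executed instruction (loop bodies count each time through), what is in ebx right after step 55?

29

after mov ebx, 5: ebx=5
after mov ecx, 2: ecx=2
after mov eax, 1: eax=1
after mov edi, 100: edi=100
after mov ebx, [edi]: ebx=M[100]=14
after sub ecx, ebx: ecx=2-14=-12
after add ebx, 8: ebx=14+8=22
after mov ecx, [edi]: ecx=M[100]=14
after or ebx, ecx: ebx=22|14=30
after add edi, 4: edi=100+4=104
after add eax, 1: eax=1+1=2
cmp eax, 7  (cmp 2,7)
jne L1: taken
after mov ebx, [edi]: ebx=M[104]=14
after sub ecx, ebx: ecx=14-14=0
after add ebx, 8: ebx=14+8=22
after mov ecx, [edi]: ecx=M[104]=14
after or ebx, ecx: ebx=22|14=30
after add edi, 4: edi=104+4=108
after add eax, 1: eax=2+1=3
cmp eax, 7  (cmp 3,7)
jne L1: taken
after mov ebx, [edi]: ebx=M[108]=1
after sub ecx, ebx: ecx=14-1=13
after add ebx, 8: ebx=1+8=9
after mov ecx, [edi]: ecx=M[108]=1
after or ebx, ecx: ebx=9|1=9
after add edi, 4: edi=108+4=112
after add eax, 1: eax=3+1=4
cmp eax, 7  (cmp 4,7)
jne L1: taken
after mov ebx, [edi]: ebx=M[112]=-1
after sub ecx, ebx: ecx=1-(-1)=2
after add ebx, 8: ebx=(-1)+8=7
after mov ecx, [edi]: ecx=M[112]=-1
after or ebx, ecx: ebx=7|(-1)=-1
after add edi, 4: edi=112+4=116
after add eax, 1: eax=4+1=5
cmp eax, 7  (cmp 5,7)
jne L1: taken
after mov ebx, [edi]: ebx=M[116]=24
after sub ecx, ebx: ecx=(-1)-24=-25
after add ebx, 8: ebx=24+8=32
after mov ecx, [edi]: ecx=M[116]=24
after or ebx, ecx: ebx=32|24=56
after add edi, 4: edi=116+4=120
after add eax, 1: eax=5+1=6
cmp eax, 7  (cmp 6,7)
jne L1: taken
after mov ebx, [edi]: ebx=M[120]=21
after sub ecx, ebx: ecx=24-21=3
after add ebx, 8: ebx=21+8=29
after mov ecx, [edi]: ecx=M[120]=21
after or ebx, ecx: ebx=29|21=29
after add edi, 4: edi=120+4=124
After step 55: ebx = 29.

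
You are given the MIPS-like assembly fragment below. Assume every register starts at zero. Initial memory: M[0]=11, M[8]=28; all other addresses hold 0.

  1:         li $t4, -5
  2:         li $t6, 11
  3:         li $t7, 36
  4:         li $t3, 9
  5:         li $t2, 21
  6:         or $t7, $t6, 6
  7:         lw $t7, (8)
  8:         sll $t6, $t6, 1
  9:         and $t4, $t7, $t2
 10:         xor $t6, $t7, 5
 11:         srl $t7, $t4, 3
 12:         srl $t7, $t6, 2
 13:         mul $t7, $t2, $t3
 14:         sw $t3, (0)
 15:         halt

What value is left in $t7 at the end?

$t4=-5
$t6=11
$t7=36
$t3=9
$t2=21
$t7=11|6=15
$t7=M[8]=28
$t6=11<<1=22
$t4=28&21=20
$t6=28^5=25
$t7=20>>3=2
$t7=25>>2=6
$t7=21*9=189
sw $t3, (0) → M[0]=9
halt.

189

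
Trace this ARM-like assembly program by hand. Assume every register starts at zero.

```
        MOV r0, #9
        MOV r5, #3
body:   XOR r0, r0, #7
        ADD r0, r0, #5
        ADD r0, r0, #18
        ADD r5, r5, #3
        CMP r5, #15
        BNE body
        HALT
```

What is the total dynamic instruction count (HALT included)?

after MOV r0, #9: r0=9
after MOV r5, #3: r5=3
after XOR r0, r0, #7: r0=9^7=14
after ADD r0, r0, #5: r0=14+5=19
after ADD r0, r0, #18: r0=19+18=37
after ADD r5, r5, #3: r5=3+3=6
CMP r5, #15  (cmp 6,15)
BNE body: taken
after XOR r0, r0, #7: r0=37^7=34
after ADD r0, r0, #5: r0=34+5=39
after ADD r0, r0, #18: r0=39+18=57
after ADD r5, r5, #3: r5=6+3=9
CMP r5, #15  (cmp 9,15)
BNE body: taken
after XOR r0, r0, #7: r0=57^7=62
after ADD r0, r0, #5: r0=62+5=67
after ADD r0, r0, #18: r0=67+18=85
after ADD r5, r5, #3: r5=9+3=12
CMP r5, #15  (cmp 12,15)
BNE body: taken
after XOR r0, r0, #7: r0=85^7=82
after ADD r0, r0, #5: r0=82+5=87
after ADD r0, r0, #18: r0=87+18=105
after ADD r5, r5, #3: r5=12+3=15
CMP r5, #15  (cmp 15,15)
BNE body: not taken
halt.
Total executed instructions: 27.

27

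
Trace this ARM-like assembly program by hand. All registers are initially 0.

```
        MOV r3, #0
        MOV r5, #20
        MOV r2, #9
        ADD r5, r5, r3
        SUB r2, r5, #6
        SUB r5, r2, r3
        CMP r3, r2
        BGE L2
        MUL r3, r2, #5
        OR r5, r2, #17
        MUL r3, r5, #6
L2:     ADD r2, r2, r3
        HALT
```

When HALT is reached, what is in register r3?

MOV r3, #0 → r3=0
MOV r5, #20 → r5=20
MOV r2, #9 → r2=9
ADD r5, r5, r3 → r5=20+0=20
SUB r2, r5, #6 → r2=20-6=14
SUB r5, r2, r3 → r5=14-0=14
CMP r3, r2  (cmp 0,14)
BGE L2: not taken
MUL r3, r2, #5 → r3=14*5=70
OR r5, r2, #17 → r5=14|17=31
MUL r3, r5, #6 → r3=31*6=186
ADD r2, r2, r3 → r2=14+186=200
halt.

186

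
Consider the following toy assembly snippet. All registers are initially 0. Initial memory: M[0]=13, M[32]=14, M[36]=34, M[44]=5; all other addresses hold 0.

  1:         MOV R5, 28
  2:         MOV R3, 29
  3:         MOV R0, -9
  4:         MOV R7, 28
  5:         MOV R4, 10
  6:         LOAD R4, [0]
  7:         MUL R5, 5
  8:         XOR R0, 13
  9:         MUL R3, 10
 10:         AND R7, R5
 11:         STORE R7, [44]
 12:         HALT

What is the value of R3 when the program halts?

MOV R5, 28 → R5=28
MOV R3, 29 → R3=29
MOV R0, -9 → R0=-9
MOV R7, 28 → R7=28
MOV R4, 10 → R4=10
LOAD R4, [0] → R4=M[0]=13
MUL R5, 5 → R5=28*5=140
XOR R0, 13 → R0=(-9)^13=-6
MUL R3, 10 → R3=29*10=290
AND R7, R5 → R7=28&140=12
STORE R7, [44] → M[44]=12
halt.

290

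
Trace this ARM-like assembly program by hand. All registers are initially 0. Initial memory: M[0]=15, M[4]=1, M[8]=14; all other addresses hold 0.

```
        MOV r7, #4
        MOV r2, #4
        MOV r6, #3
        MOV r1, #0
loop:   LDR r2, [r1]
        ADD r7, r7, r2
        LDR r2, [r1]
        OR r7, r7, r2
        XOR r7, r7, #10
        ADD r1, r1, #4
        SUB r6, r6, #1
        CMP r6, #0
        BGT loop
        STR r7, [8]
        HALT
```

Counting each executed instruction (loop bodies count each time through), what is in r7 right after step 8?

31

after MOV r7, #4: r7=4
after MOV r2, #4: r2=4
after MOV r6, #3: r6=3
after MOV r1, #0: r1=0
after LDR r2, [r1]: r2=M[0]=15
after ADD r7, r7, r2: r7=4+15=19
after LDR r2, [r1]: r2=M[0]=15
after OR r7, r7, r2: r7=19|15=31
After step 8: r7 = 31.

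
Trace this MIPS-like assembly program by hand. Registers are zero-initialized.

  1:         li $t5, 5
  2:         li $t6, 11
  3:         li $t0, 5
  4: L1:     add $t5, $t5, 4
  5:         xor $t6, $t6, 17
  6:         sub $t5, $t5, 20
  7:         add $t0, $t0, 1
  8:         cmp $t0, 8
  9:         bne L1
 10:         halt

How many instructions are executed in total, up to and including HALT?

after li $t5, 5: $t5=5
after li $t6, 11: $t6=11
after li $t0, 5: $t0=5
after add $t5, $t5, 4: $t5=5+4=9
after xor $t6, $t6, 17: $t6=11^17=26
after sub $t5, $t5, 20: $t5=9-20=-11
after add $t0, $t0, 1: $t0=5+1=6
cmp $t0, 8  (cmp 6,8)
bne L1: taken
after add $t5, $t5, 4: $t5=(-11)+4=-7
after xor $t6, $t6, 17: $t6=26^17=11
after sub $t5, $t5, 20: $t5=(-7)-20=-27
after add $t0, $t0, 1: $t0=6+1=7
cmp $t0, 8  (cmp 7,8)
bne L1: taken
after add $t5, $t5, 4: $t5=(-27)+4=-23
after xor $t6, $t6, 17: $t6=11^17=26
after sub $t5, $t5, 20: $t5=(-23)-20=-43
after add $t0, $t0, 1: $t0=7+1=8
cmp $t0, 8  (cmp 8,8)
bne L1: not taken
halt.
Total executed instructions: 22.

22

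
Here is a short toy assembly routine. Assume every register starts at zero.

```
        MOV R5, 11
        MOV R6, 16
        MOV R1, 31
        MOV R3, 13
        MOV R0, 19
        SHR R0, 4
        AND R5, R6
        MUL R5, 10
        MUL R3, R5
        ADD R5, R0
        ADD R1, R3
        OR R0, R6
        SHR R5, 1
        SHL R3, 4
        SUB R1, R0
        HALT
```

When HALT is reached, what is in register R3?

0

MOV R5, 11 → R5=11
MOV R6, 16 → R6=16
MOV R1, 31 → R1=31
MOV R3, 13 → R3=13
MOV R0, 19 → R0=19
SHR R0, 4 → R0=19>>4=1
AND R5, R6 → R5=11&16=0
MUL R5, 10 → R5=0*10=0
MUL R3, R5 → R3=13*0=0
ADD R5, R0 → R5=0+1=1
ADD R1, R3 → R1=31+0=31
OR R0, R6 → R0=1|16=17
SHR R5, 1 → R5=1>>1=0
SHL R3, 4 → R3=0<<4=0
SUB R1, R0 → R1=31-17=14
halt.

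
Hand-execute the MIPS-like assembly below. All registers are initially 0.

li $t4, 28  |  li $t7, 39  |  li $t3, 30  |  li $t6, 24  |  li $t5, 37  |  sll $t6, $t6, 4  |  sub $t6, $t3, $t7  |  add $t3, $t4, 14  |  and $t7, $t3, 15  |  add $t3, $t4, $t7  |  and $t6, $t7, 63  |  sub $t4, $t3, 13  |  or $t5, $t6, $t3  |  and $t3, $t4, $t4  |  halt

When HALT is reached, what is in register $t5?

li $t4, 28 → $t4=28
li $t7, 39 → $t7=39
li $t3, 30 → $t3=30
li $t6, 24 → $t6=24
li $t5, 37 → $t5=37
sll $t6, $t6, 4 → $t6=24<<4=384
sub $t6, $t3, $t7 → $t6=30-39=-9
add $t3, $t4, 14 → $t3=28+14=42
and $t7, $t3, 15 → $t7=42&15=10
add $t3, $t4, $t7 → $t3=28+10=38
and $t6, $t7, 63 → $t6=10&63=10
sub $t4, $t3, 13 → $t4=38-13=25
or $t5, $t6, $t3 → $t5=10|38=46
and $t3, $t4, $t4 → $t3=25&25=25
halt.

46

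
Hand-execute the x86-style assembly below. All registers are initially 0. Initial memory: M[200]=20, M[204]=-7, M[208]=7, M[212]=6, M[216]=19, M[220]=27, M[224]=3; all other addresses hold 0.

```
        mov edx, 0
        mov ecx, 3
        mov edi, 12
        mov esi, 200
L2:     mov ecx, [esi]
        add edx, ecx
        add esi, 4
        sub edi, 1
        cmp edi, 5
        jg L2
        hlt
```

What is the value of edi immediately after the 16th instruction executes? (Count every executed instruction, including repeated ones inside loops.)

after mov edx, 0: edx=0
after mov ecx, 3: ecx=3
after mov edi, 12: edi=12
after mov esi, 200: esi=200
after mov ecx, [esi]: ecx=M[200]=20
after add edx, ecx: edx=0+20=20
after add esi, 4: esi=200+4=204
after sub edi, 1: edi=12-1=11
cmp edi, 5  (cmp 11,5)
jg L2: taken
after mov ecx, [esi]: ecx=M[204]=-7
after add edx, ecx: edx=20+(-7)=13
after add esi, 4: esi=204+4=208
after sub edi, 1: edi=11-1=10
cmp edi, 5  (cmp 10,5)
jg L2: taken
After step 16: edi = 10.

10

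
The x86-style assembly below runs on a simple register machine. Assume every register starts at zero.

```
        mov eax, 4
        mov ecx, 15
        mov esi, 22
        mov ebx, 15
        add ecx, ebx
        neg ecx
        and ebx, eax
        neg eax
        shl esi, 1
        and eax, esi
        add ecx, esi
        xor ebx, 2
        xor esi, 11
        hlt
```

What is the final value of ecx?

eax=4
ecx=15
esi=22
ebx=15
ecx=15+15=30
ecx=-(30)=-30
ebx=15&4=4
eax=-(4)=-4
esi=22<<1=44
eax=(-4)&44=44
ecx=(-30)+44=14
ebx=4^2=6
esi=44^11=39
halt.

14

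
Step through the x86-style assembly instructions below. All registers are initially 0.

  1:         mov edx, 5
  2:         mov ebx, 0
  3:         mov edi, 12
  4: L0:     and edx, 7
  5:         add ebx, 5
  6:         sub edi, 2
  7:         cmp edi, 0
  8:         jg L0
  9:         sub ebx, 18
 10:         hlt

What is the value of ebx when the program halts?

mov edx, 5 → edx=5
mov ebx, 0 → ebx=0
mov edi, 12 → edi=12
and edx, 7 → edx=5&7=5
add ebx, 5 → ebx=0+5=5
sub edi, 2 → edi=12-2=10
cmp edi, 0  (cmp 10,0)
jg L0: taken
and edx, 7 → edx=5&7=5
add ebx, 5 → ebx=5+5=10
sub edi, 2 → edi=10-2=8
cmp edi, 0  (cmp 8,0)
jg L0: taken
and edx, 7 → edx=5&7=5
add ebx, 5 → ebx=10+5=15
sub edi, 2 → edi=8-2=6
cmp edi, 0  (cmp 6,0)
jg L0: taken
and edx, 7 → edx=5&7=5
add ebx, 5 → ebx=15+5=20
sub edi, 2 → edi=6-2=4
cmp edi, 0  (cmp 4,0)
jg L0: taken
and edx, 7 → edx=5&7=5
add ebx, 5 → ebx=20+5=25
sub edi, 2 → edi=4-2=2
cmp edi, 0  (cmp 2,0)
jg L0: taken
and edx, 7 → edx=5&7=5
add ebx, 5 → ebx=25+5=30
sub edi, 2 → edi=2-2=0
cmp edi, 0  (cmp 0,0)
jg L0: not taken
sub ebx, 18 → ebx=30-18=12
halt.

12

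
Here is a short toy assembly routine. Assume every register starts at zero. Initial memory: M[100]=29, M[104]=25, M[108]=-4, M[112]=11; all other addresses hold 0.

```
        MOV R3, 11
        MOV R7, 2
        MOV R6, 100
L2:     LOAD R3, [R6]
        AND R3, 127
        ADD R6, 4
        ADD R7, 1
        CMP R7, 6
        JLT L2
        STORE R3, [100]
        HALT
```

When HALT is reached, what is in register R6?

116

MOV R3, 11 → R3=11
MOV R7, 2 → R7=2
MOV R6, 100 → R6=100
LOAD R3, [R6] → R3=M[100]=29
AND R3, 127 → R3=29&127=29
ADD R6, 4 → R6=100+4=104
ADD R7, 1 → R7=2+1=3
CMP R7, 6  (cmp 3,6)
JLT L2: taken
LOAD R3, [R6] → R3=M[104]=25
AND R3, 127 → R3=25&127=25
ADD R6, 4 → R6=104+4=108
ADD R7, 1 → R7=3+1=4
CMP R7, 6  (cmp 4,6)
JLT L2: taken
LOAD R3, [R6] → R3=M[108]=-4
AND R3, 127 → R3=(-4)&127=124
ADD R6, 4 → R6=108+4=112
ADD R7, 1 → R7=4+1=5
CMP R7, 6  (cmp 5,6)
JLT L2: taken
LOAD R3, [R6] → R3=M[112]=11
AND R3, 127 → R3=11&127=11
ADD R6, 4 → R6=112+4=116
ADD R7, 1 → R7=5+1=6
CMP R7, 6  (cmp 6,6)
JLT L2: not taken
STORE R3, [100] → M[100]=11
halt.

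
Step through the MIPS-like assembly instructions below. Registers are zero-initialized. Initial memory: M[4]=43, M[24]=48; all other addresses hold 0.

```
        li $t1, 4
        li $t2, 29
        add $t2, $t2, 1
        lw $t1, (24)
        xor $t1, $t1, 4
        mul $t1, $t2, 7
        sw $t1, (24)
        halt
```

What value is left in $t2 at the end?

li $t1, 4 → $t1=4
li $t2, 29 → $t2=29
add $t2, $t2, 1 → $t2=29+1=30
lw $t1, (24) → $t1=M[24]=48
xor $t1, $t1, 4 → $t1=48^4=52
mul $t1, $t2, 7 → $t1=30*7=210
sw $t1, (24) → M[24]=210
halt.

30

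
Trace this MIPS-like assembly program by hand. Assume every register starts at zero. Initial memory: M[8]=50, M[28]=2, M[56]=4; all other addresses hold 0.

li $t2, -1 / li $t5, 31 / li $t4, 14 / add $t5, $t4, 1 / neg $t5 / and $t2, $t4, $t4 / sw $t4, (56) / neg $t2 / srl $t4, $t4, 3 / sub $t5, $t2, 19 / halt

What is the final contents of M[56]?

14

after li $t2, -1: $t2=-1
after li $t5, 31: $t5=31
after li $t4, 14: $t4=14
after add $t5, $t4, 1: $t5=14+1=15
after neg $t5: $t5=-(15)=-15
after and $t2, $t4, $t4: $t2=14&14=14
sw $t4, (56) → M[56]=14
after neg $t2: $t2=-(14)=-14
after srl $t4, $t4, 3: $t4=14>>3=1
after sub $t5, $t2, 19: $t5=(-14)-19=-33
halt.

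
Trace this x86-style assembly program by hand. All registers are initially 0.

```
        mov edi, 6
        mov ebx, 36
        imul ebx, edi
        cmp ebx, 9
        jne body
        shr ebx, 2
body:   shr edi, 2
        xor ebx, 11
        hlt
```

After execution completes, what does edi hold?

1

after mov edi, 6: edi=6
after mov ebx, 36: ebx=36
after imul ebx, edi: ebx=36*6=216
cmp ebx, 9  (cmp 216,9)
jne body: taken
after shr edi, 2: edi=6>>2=1
after xor ebx, 11: ebx=216^11=211
halt.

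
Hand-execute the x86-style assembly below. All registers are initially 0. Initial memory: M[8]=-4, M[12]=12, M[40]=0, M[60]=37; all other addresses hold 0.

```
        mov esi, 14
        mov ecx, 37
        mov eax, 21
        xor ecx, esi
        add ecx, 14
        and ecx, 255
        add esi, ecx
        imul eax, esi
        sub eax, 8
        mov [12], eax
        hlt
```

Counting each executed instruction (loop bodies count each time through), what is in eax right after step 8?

mov esi, 14 → esi=14
mov ecx, 37 → ecx=37
mov eax, 21 → eax=21
xor ecx, esi → ecx=37^14=43
add ecx, 14 → ecx=43+14=57
and ecx, 255 → ecx=57&255=57
add esi, ecx → esi=14+57=71
imul eax, esi → eax=21*71=1491
After step 8: eax = 1491.

1491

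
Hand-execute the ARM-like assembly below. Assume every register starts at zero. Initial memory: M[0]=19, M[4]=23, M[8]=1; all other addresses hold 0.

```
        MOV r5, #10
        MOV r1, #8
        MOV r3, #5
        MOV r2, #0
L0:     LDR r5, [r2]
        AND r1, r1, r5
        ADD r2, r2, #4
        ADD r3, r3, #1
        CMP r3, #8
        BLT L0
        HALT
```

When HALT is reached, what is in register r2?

12

r5=10
r1=8
r3=5
r2=0
r5=M[0]=19
r1=8&19=0
r2=0+4=4
r3=5+1=6
CMP r3, #8  (cmp 6,8)
BLT L0: taken
r5=M[4]=23
r1=0&23=0
r2=4+4=8
r3=6+1=7
CMP r3, #8  (cmp 7,8)
BLT L0: taken
r5=M[8]=1
r1=0&1=0
r2=8+4=12
r3=7+1=8
CMP r3, #8  (cmp 8,8)
BLT L0: not taken
halt.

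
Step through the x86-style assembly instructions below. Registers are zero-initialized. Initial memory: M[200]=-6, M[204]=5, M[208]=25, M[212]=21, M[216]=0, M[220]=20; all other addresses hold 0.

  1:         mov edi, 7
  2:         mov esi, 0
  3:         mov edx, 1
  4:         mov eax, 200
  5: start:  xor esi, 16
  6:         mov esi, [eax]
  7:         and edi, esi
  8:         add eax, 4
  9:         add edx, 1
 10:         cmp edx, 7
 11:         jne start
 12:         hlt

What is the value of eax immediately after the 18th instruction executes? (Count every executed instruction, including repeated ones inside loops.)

edi=7
esi=0
edx=1
eax=200
esi=0^16=16
esi=M[200]=-6
edi=7&(-6)=2
eax=200+4=204
edx=1+1=2
cmp edx, 7  (cmp 2,7)
jne start: taken
esi=(-6)^16=-22
esi=M[204]=5
edi=2&5=0
eax=204+4=208
edx=2+1=3
cmp edx, 7  (cmp 3,7)
jne start: taken
After step 18: eax = 208.

208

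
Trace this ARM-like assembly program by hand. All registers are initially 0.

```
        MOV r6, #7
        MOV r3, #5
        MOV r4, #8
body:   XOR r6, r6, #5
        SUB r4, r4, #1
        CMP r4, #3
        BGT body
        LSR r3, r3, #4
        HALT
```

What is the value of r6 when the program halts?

MOV r6, #7 → r6=7
MOV r3, #5 → r3=5
MOV r4, #8 → r4=8
XOR r6, r6, #5 → r6=7^5=2
SUB r4, r4, #1 → r4=8-1=7
CMP r4, #3  (cmp 7,3)
BGT body: taken
XOR r6, r6, #5 → r6=2^5=7
SUB r4, r4, #1 → r4=7-1=6
CMP r4, #3  (cmp 6,3)
BGT body: taken
XOR r6, r6, #5 → r6=7^5=2
SUB r4, r4, #1 → r4=6-1=5
CMP r4, #3  (cmp 5,3)
BGT body: taken
XOR r6, r6, #5 → r6=2^5=7
SUB r4, r4, #1 → r4=5-1=4
CMP r4, #3  (cmp 4,3)
BGT body: taken
XOR r6, r6, #5 → r6=7^5=2
SUB r4, r4, #1 → r4=4-1=3
CMP r4, #3  (cmp 3,3)
BGT body: not taken
LSR r3, r3, #4 → r3=5>>4=0
halt.

2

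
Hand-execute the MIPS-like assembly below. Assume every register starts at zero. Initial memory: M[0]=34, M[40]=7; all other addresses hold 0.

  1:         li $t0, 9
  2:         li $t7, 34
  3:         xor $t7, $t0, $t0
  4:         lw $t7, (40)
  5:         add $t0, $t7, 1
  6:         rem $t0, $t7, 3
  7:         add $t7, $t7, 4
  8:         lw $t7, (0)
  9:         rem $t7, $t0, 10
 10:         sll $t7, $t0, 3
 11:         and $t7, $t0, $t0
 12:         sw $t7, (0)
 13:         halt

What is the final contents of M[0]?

li $t0, 9 → $t0=9
li $t7, 34 → $t7=34
xor $t7, $t0, $t0 → $t7=9^9=0
lw $t7, (40) → $t7=M[40]=7
add $t0, $t7, 1 → $t0=7+1=8
rem $t0, $t7, 3 → $t0=7%3=1
add $t7, $t7, 4 → $t7=7+4=11
lw $t7, (0) → $t7=M[0]=34
rem $t7, $t0, 10 → $t7=1%10=1
sll $t7, $t0, 3 → $t7=1<<3=8
and $t7, $t0, $t0 → $t7=1&1=1
sw $t7, (0) → M[0]=1
halt.

1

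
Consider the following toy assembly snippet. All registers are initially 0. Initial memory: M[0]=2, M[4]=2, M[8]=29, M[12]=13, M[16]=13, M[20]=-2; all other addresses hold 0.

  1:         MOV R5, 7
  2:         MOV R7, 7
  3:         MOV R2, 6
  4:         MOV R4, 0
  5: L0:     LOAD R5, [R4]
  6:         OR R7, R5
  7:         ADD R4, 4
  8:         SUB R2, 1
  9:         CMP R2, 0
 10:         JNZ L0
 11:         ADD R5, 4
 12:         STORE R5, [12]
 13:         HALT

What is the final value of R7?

-1

MOV R5, 7 → R5=7
MOV R7, 7 → R7=7
MOV R2, 6 → R2=6
MOV R4, 0 → R4=0
LOAD R5, [R4] → R5=M[0]=2
OR R7, R5 → R7=7|2=7
ADD R4, 4 → R4=0+4=4
SUB R2, 1 → R2=6-1=5
CMP R2, 0  (cmp 5,0)
JNZ L0: taken
LOAD R5, [R4] → R5=M[4]=2
OR R7, R5 → R7=7|2=7
ADD R4, 4 → R4=4+4=8
SUB R2, 1 → R2=5-1=4
CMP R2, 0  (cmp 4,0)
JNZ L0: taken
LOAD R5, [R4] → R5=M[8]=29
OR R7, R5 → R7=7|29=31
ADD R4, 4 → R4=8+4=12
SUB R2, 1 → R2=4-1=3
CMP R2, 0  (cmp 3,0)
JNZ L0: taken
LOAD R5, [R4] → R5=M[12]=13
OR R7, R5 → R7=31|13=31
ADD R4, 4 → R4=12+4=16
SUB R2, 1 → R2=3-1=2
CMP R2, 0  (cmp 2,0)
JNZ L0: taken
LOAD R5, [R4] → R5=M[16]=13
OR R7, R5 → R7=31|13=31
ADD R4, 4 → R4=16+4=20
SUB R2, 1 → R2=2-1=1
CMP R2, 0  (cmp 1,0)
JNZ L0: taken
LOAD R5, [R4] → R5=M[20]=-2
OR R7, R5 → R7=31|(-2)=-1
ADD R4, 4 → R4=20+4=24
SUB R2, 1 → R2=1-1=0
CMP R2, 0  (cmp 0,0)
JNZ L0: not taken
ADD R5, 4 → R5=(-2)+4=2
STORE R5, [12] → M[12]=2
halt.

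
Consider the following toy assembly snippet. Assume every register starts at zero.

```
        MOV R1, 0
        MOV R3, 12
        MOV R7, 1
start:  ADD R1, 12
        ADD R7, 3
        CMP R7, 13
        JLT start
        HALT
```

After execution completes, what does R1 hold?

R1=0
R3=12
R7=1
R1=0+12=12
R7=1+3=4
CMP R7, 13  (cmp 4,13)
JLT start: taken
R1=12+12=24
R7=4+3=7
CMP R7, 13  (cmp 7,13)
JLT start: taken
R1=24+12=36
R7=7+3=10
CMP R7, 13  (cmp 10,13)
JLT start: taken
R1=36+12=48
R7=10+3=13
CMP R7, 13  (cmp 13,13)
JLT start: not taken
halt.

48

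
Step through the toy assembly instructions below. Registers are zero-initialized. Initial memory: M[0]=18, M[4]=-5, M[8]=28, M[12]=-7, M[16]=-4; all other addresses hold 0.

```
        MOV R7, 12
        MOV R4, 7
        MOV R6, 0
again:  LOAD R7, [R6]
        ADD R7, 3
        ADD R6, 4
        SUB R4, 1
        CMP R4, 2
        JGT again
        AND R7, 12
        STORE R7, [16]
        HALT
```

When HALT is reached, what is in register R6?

20

after MOV R7, 12: R7=12
after MOV R4, 7: R4=7
after MOV R6, 0: R6=0
after LOAD R7, [R6]: R7=M[0]=18
after ADD R7, 3: R7=18+3=21
after ADD R6, 4: R6=0+4=4
after SUB R4, 1: R4=7-1=6
CMP R4, 2  (cmp 6,2)
JGT again: taken
after LOAD R7, [R6]: R7=M[4]=-5
after ADD R7, 3: R7=(-5)+3=-2
after ADD R6, 4: R6=4+4=8
after SUB R4, 1: R4=6-1=5
CMP R4, 2  (cmp 5,2)
JGT again: taken
after LOAD R7, [R6]: R7=M[8]=28
after ADD R7, 3: R7=28+3=31
after ADD R6, 4: R6=8+4=12
after SUB R4, 1: R4=5-1=4
CMP R4, 2  (cmp 4,2)
JGT again: taken
after LOAD R7, [R6]: R7=M[12]=-7
after ADD R7, 3: R7=(-7)+3=-4
after ADD R6, 4: R6=12+4=16
after SUB R4, 1: R4=4-1=3
CMP R4, 2  (cmp 3,2)
JGT again: taken
after LOAD R7, [R6]: R7=M[16]=-4
after ADD R7, 3: R7=(-4)+3=-1
after ADD R6, 4: R6=16+4=20
after SUB R4, 1: R4=3-1=2
CMP R4, 2  (cmp 2,2)
JGT again: not taken
after AND R7, 12: R7=(-1)&12=12
STORE R7, [16] → M[16]=12
halt.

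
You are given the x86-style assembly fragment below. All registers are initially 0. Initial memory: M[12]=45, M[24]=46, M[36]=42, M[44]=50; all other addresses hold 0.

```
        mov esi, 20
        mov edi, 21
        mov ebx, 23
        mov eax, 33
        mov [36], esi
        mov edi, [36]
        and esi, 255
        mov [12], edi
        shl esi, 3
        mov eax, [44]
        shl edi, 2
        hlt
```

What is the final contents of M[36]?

20

after mov esi, 20: esi=20
after mov edi, 21: edi=21
after mov ebx, 23: ebx=23
after mov eax, 33: eax=33
mov [36], esi → M[36]=20
after mov edi, [36]: edi=M[36]=20
after and esi, 255: esi=20&255=20
mov [12], edi → M[12]=20
after shl esi, 3: esi=20<<3=160
after mov eax, [44]: eax=M[44]=50
after shl edi, 2: edi=20<<2=80
halt.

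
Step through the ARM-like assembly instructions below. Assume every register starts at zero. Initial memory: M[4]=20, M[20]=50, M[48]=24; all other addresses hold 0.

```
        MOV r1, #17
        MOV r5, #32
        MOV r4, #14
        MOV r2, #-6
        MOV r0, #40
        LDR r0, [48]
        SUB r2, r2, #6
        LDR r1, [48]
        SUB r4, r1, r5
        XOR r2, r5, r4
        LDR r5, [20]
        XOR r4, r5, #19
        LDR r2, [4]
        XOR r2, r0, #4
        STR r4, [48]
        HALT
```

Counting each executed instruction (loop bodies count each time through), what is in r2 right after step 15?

MOV r1, #17 → r1=17
MOV r5, #32 → r5=32
MOV r4, #14 → r4=14
MOV r2, #-6 → r2=-6
MOV r0, #40 → r0=40
LDR r0, [48] → r0=M[48]=24
SUB r2, r2, #6 → r2=(-6)-6=-12
LDR r1, [48] → r1=M[48]=24
SUB r4, r1, r5 → r4=24-32=-8
XOR r2, r5, r4 → r2=32^(-8)=-40
LDR r5, [20] → r5=M[20]=50
XOR r4, r5, #19 → r4=50^19=33
LDR r2, [4] → r2=M[4]=20
XOR r2, r0, #4 → r2=24^4=28
STR r4, [48] → M[48]=33
After step 15: r2 = 28.

28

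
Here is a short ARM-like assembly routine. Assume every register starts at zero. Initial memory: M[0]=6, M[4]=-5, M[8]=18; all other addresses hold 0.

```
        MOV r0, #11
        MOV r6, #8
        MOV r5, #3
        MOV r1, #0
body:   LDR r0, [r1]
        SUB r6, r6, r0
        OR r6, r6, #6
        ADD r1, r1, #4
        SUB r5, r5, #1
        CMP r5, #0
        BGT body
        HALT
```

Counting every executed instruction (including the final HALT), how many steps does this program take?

after MOV r0, #11: r0=11
after MOV r6, #8: r6=8
after MOV r5, #3: r5=3
after MOV r1, #0: r1=0
after LDR r0, [r1]: r0=M[0]=6
after SUB r6, r6, r0: r6=8-6=2
after OR r6, r6, #6: r6=2|6=6
after ADD r1, r1, #4: r1=0+4=4
after SUB r5, r5, #1: r5=3-1=2
CMP r5, #0  (cmp 2,0)
BGT body: taken
after LDR r0, [r1]: r0=M[4]=-5
after SUB r6, r6, r0: r6=6-(-5)=11
after OR r6, r6, #6: r6=11|6=15
after ADD r1, r1, #4: r1=4+4=8
after SUB r5, r5, #1: r5=2-1=1
CMP r5, #0  (cmp 1,0)
BGT body: taken
after LDR r0, [r1]: r0=M[8]=18
after SUB r6, r6, r0: r6=15-18=-3
after OR r6, r6, #6: r6=(-3)|6=-1
after ADD r1, r1, #4: r1=8+4=12
after SUB r5, r5, #1: r5=1-1=0
CMP r5, #0  (cmp 0,0)
BGT body: not taken
halt.
Total executed instructions: 26.

26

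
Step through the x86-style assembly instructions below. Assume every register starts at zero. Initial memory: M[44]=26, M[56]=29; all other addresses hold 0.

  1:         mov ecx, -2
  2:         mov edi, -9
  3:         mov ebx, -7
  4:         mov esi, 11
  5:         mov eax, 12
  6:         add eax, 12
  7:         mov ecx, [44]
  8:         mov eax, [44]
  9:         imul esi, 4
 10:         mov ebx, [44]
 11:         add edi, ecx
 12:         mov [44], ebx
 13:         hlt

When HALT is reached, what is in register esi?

after mov ecx, -2: ecx=-2
after mov edi, -9: edi=-9
after mov ebx, -7: ebx=-7
after mov esi, 11: esi=11
after mov eax, 12: eax=12
after add eax, 12: eax=12+12=24
after mov ecx, [44]: ecx=M[44]=26
after mov eax, [44]: eax=M[44]=26
after imul esi, 4: esi=11*4=44
after mov ebx, [44]: ebx=M[44]=26
after add edi, ecx: edi=(-9)+26=17
mov [44], ebx → M[44]=26
halt.

44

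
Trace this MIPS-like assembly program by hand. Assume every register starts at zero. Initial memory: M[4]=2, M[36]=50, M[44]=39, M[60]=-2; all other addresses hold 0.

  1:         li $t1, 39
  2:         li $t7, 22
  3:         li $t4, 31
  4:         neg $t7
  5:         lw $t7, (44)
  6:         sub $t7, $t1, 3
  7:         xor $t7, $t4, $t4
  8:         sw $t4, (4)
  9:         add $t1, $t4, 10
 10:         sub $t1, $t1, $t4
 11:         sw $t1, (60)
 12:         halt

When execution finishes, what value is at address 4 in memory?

31

$t1=39
$t7=22
$t4=31
$t7=-(22)=-22
$t7=M[44]=39
$t7=39-3=36
$t7=31^31=0
sw $t4, (4) → M[4]=31
$t1=31+10=41
$t1=41-31=10
sw $t1, (60) → M[60]=10
halt.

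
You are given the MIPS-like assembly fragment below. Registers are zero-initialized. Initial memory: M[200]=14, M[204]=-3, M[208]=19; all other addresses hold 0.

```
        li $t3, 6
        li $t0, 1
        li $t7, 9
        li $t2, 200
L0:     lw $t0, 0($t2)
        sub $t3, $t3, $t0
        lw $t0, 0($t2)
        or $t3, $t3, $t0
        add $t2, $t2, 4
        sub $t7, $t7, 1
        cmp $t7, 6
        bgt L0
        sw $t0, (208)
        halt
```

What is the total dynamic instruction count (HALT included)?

30

after li $t3, 6: $t3=6
after li $t0, 1: $t0=1
after li $t7, 9: $t7=9
after li $t2, 200: $t2=200
after lw $t0, 0($t2): $t0=M[200]=14
after sub $t3, $t3, $t0: $t3=6-14=-8
after lw $t0, 0($t2): $t0=M[200]=14
after or $t3, $t3, $t0: $t3=(-8)|14=-2
after add $t2, $t2, 4: $t2=200+4=204
after sub $t7, $t7, 1: $t7=9-1=8
cmp $t7, 6  (cmp 8,6)
bgt L0: taken
after lw $t0, 0($t2): $t0=M[204]=-3
after sub $t3, $t3, $t0: $t3=(-2)-(-3)=1
after lw $t0, 0($t2): $t0=M[204]=-3
after or $t3, $t3, $t0: $t3=1|(-3)=-3
after add $t2, $t2, 4: $t2=204+4=208
after sub $t7, $t7, 1: $t7=8-1=7
cmp $t7, 6  (cmp 7,6)
bgt L0: taken
after lw $t0, 0($t2): $t0=M[208]=19
after sub $t3, $t3, $t0: $t3=(-3)-19=-22
after lw $t0, 0($t2): $t0=M[208]=19
after or $t3, $t3, $t0: $t3=(-22)|19=-5
after add $t2, $t2, 4: $t2=208+4=212
after sub $t7, $t7, 1: $t7=7-1=6
cmp $t7, 6  (cmp 6,6)
bgt L0: not taken
sw $t0, (208) → M[208]=19
halt.
Total executed instructions: 30.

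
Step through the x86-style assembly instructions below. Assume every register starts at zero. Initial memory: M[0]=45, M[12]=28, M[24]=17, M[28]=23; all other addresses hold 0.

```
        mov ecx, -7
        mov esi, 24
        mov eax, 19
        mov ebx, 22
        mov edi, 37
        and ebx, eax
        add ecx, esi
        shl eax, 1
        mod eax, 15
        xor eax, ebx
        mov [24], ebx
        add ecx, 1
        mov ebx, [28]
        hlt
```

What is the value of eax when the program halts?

after mov ecx, -7: ecx=-7
after mov esi, 24: esi=24
after mov eax, 19: eax=19
after mov ebx, 22: ebx=22
after mov edi, 37: edi=37
after and ebx, eax: ebx=22&19=18
after add ecx, esi: ecx=(-7)+24=17
after shl eax, 1: eax=19<<1=38
after mod eax, 15: eax=38%15=8
after xor eax, ebx: eax=8^18=26
mov [24], ebx → M[24]=18
after add ecx, 1: ecx=17+1=18
after mov ebx, [28]: ebx=M[28]=23
halt.

26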